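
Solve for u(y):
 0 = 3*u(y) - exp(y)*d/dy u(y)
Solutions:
 u(y) = C1*exp(-3*exp(-y))


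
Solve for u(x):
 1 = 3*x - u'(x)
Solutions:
 u(x) = C1 + 3*x^2/2 - x


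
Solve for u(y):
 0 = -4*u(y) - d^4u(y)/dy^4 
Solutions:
 u(y) = (C1*sin(y) + C2*cos(y))*exp(-y) + (C3*sin(y) + C4*cos(y))*exp(y)


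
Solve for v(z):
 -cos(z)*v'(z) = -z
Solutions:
 v(z) = C1 + Integral(z/cos(z), z)


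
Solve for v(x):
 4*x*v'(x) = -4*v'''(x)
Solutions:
 v(x) = C1 + Integral(C2*airyai(-x) + C3*airybi(-x), x)


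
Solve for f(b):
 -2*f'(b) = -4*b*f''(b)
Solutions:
 f(b) = C1 + C2*b^(3/2)


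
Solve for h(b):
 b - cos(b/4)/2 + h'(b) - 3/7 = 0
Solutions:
 h(b) = C1 - b^2/2 + 3*b/7 + 2*sin(b/4)


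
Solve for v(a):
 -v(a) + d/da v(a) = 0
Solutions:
 v(a) = C1*exp(a)


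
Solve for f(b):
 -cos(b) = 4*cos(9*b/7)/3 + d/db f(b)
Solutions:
 f(b) = C1 - sin(b) - 28*sin(9*b/7)/27


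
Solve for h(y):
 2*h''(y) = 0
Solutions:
 h(y) = C1 + C2*y


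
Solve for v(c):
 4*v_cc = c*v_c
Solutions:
 v(c) = C1 + C2*erfi(sqrt(2)*c/4)


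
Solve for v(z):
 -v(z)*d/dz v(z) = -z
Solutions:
 v(z) = -sqrt(C1 + z^2)
 v(z) = sqrt(C1 + z^2)


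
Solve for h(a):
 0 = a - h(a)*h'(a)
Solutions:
 h(a) = -sqrt(C1 + a^2)
 h(a) = sqrt(C1 + a^2)


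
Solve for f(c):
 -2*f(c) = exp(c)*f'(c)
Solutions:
 f(c) = C1*exp(2*exp(-c))


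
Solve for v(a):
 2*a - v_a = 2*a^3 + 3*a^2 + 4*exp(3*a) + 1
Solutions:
 v(a) = C1 - a^4/2 - a^3 + a^2 - a - 4*exp(3*a)/3


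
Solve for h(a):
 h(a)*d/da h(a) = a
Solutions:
 h(a) = -sqrt(C1 + a^2)
 h(a) = sqrt(C1 + a^2)


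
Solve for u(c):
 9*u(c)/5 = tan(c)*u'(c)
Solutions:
 u(c) = C1*sin(c)^(9/5)


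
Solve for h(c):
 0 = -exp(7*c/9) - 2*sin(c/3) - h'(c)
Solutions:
 h(c) = C1 - 9*exp(7*c/9)/7 + 6*cos(c/3)


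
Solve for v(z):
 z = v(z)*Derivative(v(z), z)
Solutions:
 v(z) = -sqrt(C1 + z^2)
 v(z) = sqrt(C1 + z^2)


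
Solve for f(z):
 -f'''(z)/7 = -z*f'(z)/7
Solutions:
 f(z) = C1 + Integral(C2*airyai(z) + C3*airybi(z), z)


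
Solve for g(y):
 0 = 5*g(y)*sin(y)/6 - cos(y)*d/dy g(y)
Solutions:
 g(y) = C1/cos(y)^(5/6)


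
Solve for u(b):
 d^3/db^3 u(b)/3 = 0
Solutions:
 u(b) = C1 + C2*b + C3*b^2


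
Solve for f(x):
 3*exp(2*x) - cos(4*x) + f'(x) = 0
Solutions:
 f(x) = C1 - 3*exp(2*x)/2 + sin(4*x)/4


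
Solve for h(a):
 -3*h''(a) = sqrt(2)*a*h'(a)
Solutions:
 h(a) = C1 + C2*erf(2^(3/4)*sqrt(3)*a/6)


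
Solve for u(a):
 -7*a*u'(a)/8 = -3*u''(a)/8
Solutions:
 u(a) = C1 + C2*erfi(sqrt(42)*a/6)


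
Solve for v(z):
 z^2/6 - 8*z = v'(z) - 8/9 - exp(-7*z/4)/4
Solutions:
 v(z) = C1 + z^3/18 - 4*z^2 + 8*z/9 - exp(-7*z/4)/7


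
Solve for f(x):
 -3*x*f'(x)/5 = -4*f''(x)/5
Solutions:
 f(x) = C1 + C2*erfi(sqrt(6)*x/4)


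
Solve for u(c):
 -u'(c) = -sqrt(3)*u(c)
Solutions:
 u(c) = C1*exp(sqrt(3)*c)


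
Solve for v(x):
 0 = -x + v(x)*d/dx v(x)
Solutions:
 v(x) = -sqrt(C1 + x^2)
 v(x) = sqrt(C1 + x^2)


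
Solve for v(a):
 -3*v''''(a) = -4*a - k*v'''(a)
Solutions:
 v(a) = C1 + C2*a + C3*a^2 + C4*exp(a*k/3) - a^4/(6*k) - 2*a^3/k^2


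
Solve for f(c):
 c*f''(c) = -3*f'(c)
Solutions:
 f(c) = C1 + C2/c^2


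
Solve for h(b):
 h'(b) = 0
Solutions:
 h(b) = C1


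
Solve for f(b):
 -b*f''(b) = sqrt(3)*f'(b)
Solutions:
 f(b) = C1 + C2*b^(1 - sqrt(3))


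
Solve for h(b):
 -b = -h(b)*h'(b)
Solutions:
 h(b) = -sqrt(C1 + b^2)
 h(b) = sqrt(C1 + b^2)


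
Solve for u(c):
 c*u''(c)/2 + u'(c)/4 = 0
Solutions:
 u(c) = C1 + C2*sqrt(c)


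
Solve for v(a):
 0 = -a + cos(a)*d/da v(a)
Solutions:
 v(a) = C1 + Integral(a/cos(a), a)


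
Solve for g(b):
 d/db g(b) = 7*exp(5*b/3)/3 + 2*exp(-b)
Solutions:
 g(b) = C1 + 7*exp(5*b/3)/5 - 2*exp(-b)


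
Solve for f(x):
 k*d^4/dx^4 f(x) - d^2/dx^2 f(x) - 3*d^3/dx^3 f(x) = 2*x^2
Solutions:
 f(x) = C1 + C2*x + C3*exp(x*(3 - sqrt(4*k + 9))/(2*k)) + C4*exp(x*(sqrt(4*k + 9) + 3)/(2*k)) - x^4/6 + 2*x^3 + 2*x^2*(-k - 9)


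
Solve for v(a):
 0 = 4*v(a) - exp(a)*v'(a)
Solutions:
 v(a) = C1*exp(-4*exp(-a))


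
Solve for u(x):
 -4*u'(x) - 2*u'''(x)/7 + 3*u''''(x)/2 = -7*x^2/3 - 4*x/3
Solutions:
 u(x) = C1 + C2*exp(x*(-2^(2/3)*(63*sqrt(1751001) + 83365)^(1/3) - 8*2^(1/3)/(63*sqrt(1751001) + 83365)^(1/3) + 8)/126)*sin(2^(1/3)*sqrt(3)*x*(-2^(1/3)*(63*sqrt(1751001) + 83365)^(1/3) + 8/(63*sqrt(1751001) + 83365)^(1/3))/126) + C3*exp(x*(-2^(2/3)*(63*sqrt(1751001) + 83365)^(1/3) - 8*2^(1/3)/(63*sqrt(1751001) + 83365)^(1/3) + 8)/126)*cos(2^(1/3)*sqrt(3)*x*(-2^(1/3)*(63*sqrt(1751001) + 83365)^(1/3) + 8/(63*sqrt(1751001) + 83365)^(1/3))/126) + C4*exp(x*(8*2^(1/3)/(63*sqrt(1751001) + 83365)^(1/3) + 4 + 2^(2/3)*(63*sqrt(1751001) + 83365)^(1/3))/63) + 7*x^3/36 + x^2/6 - x/12


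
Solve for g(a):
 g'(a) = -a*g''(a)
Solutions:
 g(a) = C1 + C2*log(a)


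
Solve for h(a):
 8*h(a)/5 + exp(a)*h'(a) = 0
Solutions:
 h(a) = C1*exp(8*exp(-a)/5)


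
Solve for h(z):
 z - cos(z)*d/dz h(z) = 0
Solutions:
 h(z) = C1 + Integral(z/cos(z), z)


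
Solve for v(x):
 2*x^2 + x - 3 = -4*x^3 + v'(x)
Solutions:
 v(x) = C1 + x^4 + 2*x^3/3 + x^2/2 - 3*x


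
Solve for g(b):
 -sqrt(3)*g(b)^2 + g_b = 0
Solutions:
 g(b) = -1/(C1 + sqrt(3)*b)


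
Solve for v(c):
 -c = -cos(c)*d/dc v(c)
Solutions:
 v(c) = C1 + Integral(c/cos(c), c)


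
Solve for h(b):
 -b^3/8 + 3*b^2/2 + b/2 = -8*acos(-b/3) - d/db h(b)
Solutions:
 h(b) = C1 + b^4/32 - b^3/2 - b^2/4 - 8*b*acos(-b/3) - 8*sqrt(9 - b^2)


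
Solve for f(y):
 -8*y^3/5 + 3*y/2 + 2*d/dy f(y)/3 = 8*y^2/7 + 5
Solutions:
 f(y) = C1 + 3*y^4/5 + 4*y^3/7 - 9*y^2/8 + 15*y/2


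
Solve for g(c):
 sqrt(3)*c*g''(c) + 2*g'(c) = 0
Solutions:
 g(c) = C1 + C2*c^(1 - 2*sqrt(3)/3)


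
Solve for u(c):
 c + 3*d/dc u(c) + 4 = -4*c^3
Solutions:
 u(c) = C1 - c^4/3 - c^2/6 - 4*c/3


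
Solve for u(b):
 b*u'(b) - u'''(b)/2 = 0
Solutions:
 u(b) = C1 + Integral(C2*airyai(2^(1/3)*b) + C3*airybi(2^(1/3)*b), b)


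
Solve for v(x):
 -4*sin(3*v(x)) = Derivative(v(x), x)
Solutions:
 v(x) = -acos((-C1 - exp(24*x))/(C1 - exp(24*x)))/3 + 2*pi/3
 v(x) = acos((-C1 - exp(24*x))/(C1 - exp(24*x)))/3


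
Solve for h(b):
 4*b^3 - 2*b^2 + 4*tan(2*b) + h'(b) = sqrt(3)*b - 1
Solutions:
 h(b) = C1 - b^4 + 2*b^3/3 + sqrt(3)*b^2/2 - b + 2*log(cos(2*b))


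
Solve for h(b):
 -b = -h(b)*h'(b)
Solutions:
 h(b) = -sqrt(C1 + b^2)
 h(b) = sqrt(C1 + b^2)


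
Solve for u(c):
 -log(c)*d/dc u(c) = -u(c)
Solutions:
 u(c) = C1*exp(li(c))


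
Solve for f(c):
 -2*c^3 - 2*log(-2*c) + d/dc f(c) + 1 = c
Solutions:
 f(c) = C1 + c^4/2 + c^2/2 + 2*c*log(-c) + c*(-3 + 2*log(2))


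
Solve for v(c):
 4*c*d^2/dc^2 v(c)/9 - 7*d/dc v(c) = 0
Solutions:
 v(c) = C1 + C2*c^(67/4)


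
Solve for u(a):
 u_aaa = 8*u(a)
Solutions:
 u(a) = C3*exp(2*a) + (C1*sin(sqrt(3)*a) + C2*cos(sqrt(3)*a))*exp(-a)


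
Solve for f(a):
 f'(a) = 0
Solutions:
 f(a) = C1


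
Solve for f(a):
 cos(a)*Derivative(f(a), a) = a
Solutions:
 f(a) = C1 + Integral(a/cos(a), a)


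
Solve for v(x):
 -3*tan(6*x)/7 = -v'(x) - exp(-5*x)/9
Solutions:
 v(x) = C1 + log(tan(6*x)^2 + 1)/28 + exp(-5*x)/45


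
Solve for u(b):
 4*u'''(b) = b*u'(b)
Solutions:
 u(b) = C1 + Integral(C2*airyai(2^(1/3)*b/2) + C3*airybi(2^(1/3)*b/2), b)


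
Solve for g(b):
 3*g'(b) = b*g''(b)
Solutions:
 g(b) = C1 + C2*b^4


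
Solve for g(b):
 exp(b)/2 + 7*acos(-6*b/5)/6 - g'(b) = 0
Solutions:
 g(b) = C1 + 7*b*acos(-6*b/5)/6 + 7*sqrt(25 - 36*b^2)/36 + exp(b)/2


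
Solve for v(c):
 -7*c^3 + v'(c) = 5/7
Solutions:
 v(c) = C1 + 7*c^4/4 + 5*c/7


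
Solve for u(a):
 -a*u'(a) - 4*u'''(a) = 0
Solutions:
 u(a) = C1 + Integral(C2*airyai(-2^(1/3)*a/2) + C3*airybi(-2^(1/3)*a/2), a)


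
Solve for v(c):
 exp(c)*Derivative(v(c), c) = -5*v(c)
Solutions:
 v(c) = C1*exp(5*exp(-c))


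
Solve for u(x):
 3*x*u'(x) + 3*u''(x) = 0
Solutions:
 u(x) = C1 + C2*erf(sqrt(2)*x/2)


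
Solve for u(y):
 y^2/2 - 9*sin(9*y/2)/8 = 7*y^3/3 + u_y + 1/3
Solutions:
 u(y) = C1 - 7*y^4/12 + y^3/6 - y/3 + cos(9*y/2)/4


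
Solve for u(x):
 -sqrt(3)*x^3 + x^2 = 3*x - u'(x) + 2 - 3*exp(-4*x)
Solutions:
 u(x) = C1 + sqrt(3)*x^4/4 - x^3/3 + 3*x^2/2 + 2*x + 3*exp(-4*x)/4


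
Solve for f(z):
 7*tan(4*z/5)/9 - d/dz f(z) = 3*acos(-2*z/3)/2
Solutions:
 f(z) = C1 - 3*z*acos(-2*z/3)/2 - 3*sqrt(9 - 4*z^2)/4 - 35*log(cos(4*z/5))/36


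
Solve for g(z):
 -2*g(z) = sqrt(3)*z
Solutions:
 g(z) = -sqrt(3)*z/2


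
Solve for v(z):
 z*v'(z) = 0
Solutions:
 v(z) = C1


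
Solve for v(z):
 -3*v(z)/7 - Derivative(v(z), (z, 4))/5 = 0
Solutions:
 v(z) = (C1*sin(15^(1/4)*sqrt(2)*7^(3/4)*z/14) + C2*cos(15^(1/4)*sqrt(2)*7^(3/4)*z/14))*exp(-15^(1/4)*sqrt(2)*7^(3/4)*z/14) + (C3*sin(15^(1/4)*sqrt(2)*7^(3/4)*z/14) + C4*cos(15^(1/4)*sqrt(2)*7^(3/4)*z/14))*exp(15^(1/4)*sqrt(2)*7^(3/4)*z/14)


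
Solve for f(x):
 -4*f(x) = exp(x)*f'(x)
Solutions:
 f(x) = C1*exp(4*exp(-x))


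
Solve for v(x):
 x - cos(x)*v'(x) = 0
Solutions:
 v(x) = C1 + Integral(x/cos(x), x)


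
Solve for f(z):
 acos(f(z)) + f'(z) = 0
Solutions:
 Integral(1/acos(_y), (_y, f(z))) = C1 - z


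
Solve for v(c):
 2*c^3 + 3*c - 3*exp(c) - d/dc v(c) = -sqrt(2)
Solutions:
 v(c) = C1 + c^4/2 + 3*c^2/2 + sqrt(2)*c - 3*exp(c)


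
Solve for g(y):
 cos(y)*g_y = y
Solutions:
 g(y) = C1 + Integral(y/cos(y), y)


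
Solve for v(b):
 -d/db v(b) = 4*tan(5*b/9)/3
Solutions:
 v(b) = C1 + 12*log(cos(5*b/9))/5


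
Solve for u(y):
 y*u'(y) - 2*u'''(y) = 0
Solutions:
 u(y) = C1 + Integral(C2*airyai(2^(2/3)*y/2) + C3*airybi(2^(2/3)*y/2), y)


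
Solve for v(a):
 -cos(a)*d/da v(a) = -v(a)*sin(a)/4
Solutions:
 v(a) = C1/cos(a)^(1/4)


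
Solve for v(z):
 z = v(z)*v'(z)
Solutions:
 v(z) = -sqrt(C1 + z^2)
 v(z) = sqrt(C1 + z^2)


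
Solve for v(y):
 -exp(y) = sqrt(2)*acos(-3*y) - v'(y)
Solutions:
 v(y) = C1 + sqrt(2)*(y*acos(-3*y) + sqrt(1 - 9*y^2)/3) + exp(y)


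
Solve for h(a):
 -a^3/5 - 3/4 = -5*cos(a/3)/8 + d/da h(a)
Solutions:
 h(a) = C1 - a^4/20 - 3*a/4 + 15*sin(a/3)/8


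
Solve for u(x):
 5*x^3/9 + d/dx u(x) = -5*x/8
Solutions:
 u(x) = C1 - 5*x^4/36 - 5*x^2/16


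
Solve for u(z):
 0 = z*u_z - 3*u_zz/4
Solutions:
 u(z) = C1 + C2*erfi(sqrt(6)*z/3)


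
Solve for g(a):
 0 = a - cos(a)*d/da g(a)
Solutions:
 g(a) = C1 + Integral(a/cos(a), a)


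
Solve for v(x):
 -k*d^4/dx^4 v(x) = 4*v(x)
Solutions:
 v(x) = C1*exp(-sqrt(2)*x*(-1/k)^(1/4)) + C2*exp(sqrt(2)*x*(-1/k)^(1/4)) + C3*exp(-sqrt(2)*I*x*(-1/k)^(1/4)) + C4*exp(sqrt(2)*I*x*(-1/k)^(1/4))


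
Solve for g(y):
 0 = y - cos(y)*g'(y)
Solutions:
 g(y) = C1 + Integral(y/cos(y), y)


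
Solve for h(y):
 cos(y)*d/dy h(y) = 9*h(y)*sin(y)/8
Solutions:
 h(y) = C1/cos(y)^(9/8)


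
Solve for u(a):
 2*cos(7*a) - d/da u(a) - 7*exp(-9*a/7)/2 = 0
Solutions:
 u(a) = C1 + 2*sin(7*a)/7 + 49*exp(-9*a/7)/18


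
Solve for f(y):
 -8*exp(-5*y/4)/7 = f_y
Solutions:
 f(y) = C1 + 32*exp(-5*y/4)/35


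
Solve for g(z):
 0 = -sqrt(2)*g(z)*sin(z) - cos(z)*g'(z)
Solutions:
 g(z) = C1*cos(z)^(sqrt(2))


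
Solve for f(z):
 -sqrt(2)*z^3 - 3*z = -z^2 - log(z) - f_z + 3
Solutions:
 f(z) = C1 + sqrt(2)*z^4/4 - z^3/3 + 3*z^2/2 - z*log(z) + 4*z


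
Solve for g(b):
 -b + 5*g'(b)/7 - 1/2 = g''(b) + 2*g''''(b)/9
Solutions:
 g(b) = C1 + C2*exp(-b*(-7*28^(1/3)*3^(2/3)/(15 + sqrt(519))^(1/3) + 294^(1/3)*(15 + sqrt(519))^(1/3))/28)*sin(3^(1/6)*b*(21*28^(1/3)/(15 + sqrt(519))^(1/3) + 3^(2/3)*98^(1/3)*(15 + sqrt(519))^(1/3))/28) + C3*exp(-b*(-7*28^(1/3)*3^(2/3)/(15 + sqrt(519))^(1/3) + 294^(1/3)*(15 + sqrt(519))^(1/3))/28)*cos(3^(1/6)*b*(21*28^(1/3)/(15 + sqrt(519))^(1/3) + 3^(2/3)*98^(1/3)*(15 + sqrt(519))^(1/3))/28) + C4*exp(b*(-7*28^(1/3)*3^(2/3)/(15 + sqrt(519))^(1/3) + 294^(1/3)*(15 + sqrt(519))^(1/3))/14) + 7*b^2/10 + 133*b/50


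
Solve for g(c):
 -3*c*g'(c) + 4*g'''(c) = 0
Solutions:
 g(c) = C1 + Integral(C2*airyai(6^(1/3)*c/2) + C3*airybi(6^(1/3)*c/2), c)


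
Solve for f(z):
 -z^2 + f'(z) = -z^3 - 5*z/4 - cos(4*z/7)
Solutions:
 f(z) = C1 - z^4/4 + z^3/3 - 5*z^2/8 - 7*sin(4*z/7)/4


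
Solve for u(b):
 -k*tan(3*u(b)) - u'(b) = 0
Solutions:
 u(b) = -asin(C1*exp(-3*b*k))/3 + pi/3
 u(b) = asin(C1*exp(-3*b*k))/3


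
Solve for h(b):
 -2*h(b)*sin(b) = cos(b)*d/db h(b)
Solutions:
 h(b) = C1*cos(b)^2


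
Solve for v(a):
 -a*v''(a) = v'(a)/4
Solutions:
 v(a) = C1 + C2*a^(3/4)


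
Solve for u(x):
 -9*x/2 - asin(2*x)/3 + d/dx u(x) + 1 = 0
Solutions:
 u(x) = C1 + 9*x^2/4 + x*asin(2*x)/3 - x + sqrt(1 - 4*x^2)/6


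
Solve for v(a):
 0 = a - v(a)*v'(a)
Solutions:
 v(a) = -sqrt(C1 + a^2)
 v(a) = sqrt(C1 + a^2)


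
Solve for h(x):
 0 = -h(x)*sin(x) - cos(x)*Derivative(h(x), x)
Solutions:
 h(x) = C1*cos(x)


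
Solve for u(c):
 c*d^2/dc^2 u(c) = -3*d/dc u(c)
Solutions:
 u(c) = C1 + C2/c^2


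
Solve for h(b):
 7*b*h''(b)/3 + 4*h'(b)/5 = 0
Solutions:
 h(b) = C1 + C2*b^(23/35)


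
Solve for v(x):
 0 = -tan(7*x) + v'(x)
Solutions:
 v(x) = C1 - log(cos(7*x))/7


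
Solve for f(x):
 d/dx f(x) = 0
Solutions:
 f(x) = C1


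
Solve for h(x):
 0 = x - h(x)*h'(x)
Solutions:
 h(x) = -sqrt(C1 + x^2)
 h(x) = sqrt(C1 + x^2)


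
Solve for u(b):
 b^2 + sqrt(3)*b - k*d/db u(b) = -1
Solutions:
 u(b) = C1 + b^3/(3*k) + sqrt(3)*b^2/(2*k) + b/k


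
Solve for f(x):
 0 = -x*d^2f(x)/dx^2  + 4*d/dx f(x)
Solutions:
 f(x) = C1 + C2*x^5


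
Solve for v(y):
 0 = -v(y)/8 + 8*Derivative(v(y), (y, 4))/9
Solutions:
 v(y) = C1*exp(-sqrt(6)*y/4) + C2*exp(sqrt(6)*y/4) + C3*sin(sqrt(6)*y/4) + C4*cos(sqrt(6)*y/4)


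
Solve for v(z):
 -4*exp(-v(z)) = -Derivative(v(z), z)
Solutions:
 v(z) = log(C1 + 4*z)


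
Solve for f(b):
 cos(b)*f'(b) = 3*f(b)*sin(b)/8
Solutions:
 f(b) = C1/cos(b)^(3/8)


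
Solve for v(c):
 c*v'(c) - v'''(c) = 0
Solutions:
 v(c) = C1 + Integral(C2*airyai(c) + C3*airybi(c), c)


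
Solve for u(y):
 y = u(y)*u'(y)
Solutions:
 u(y) = -sqrt(C1 + y^2)
 u(y) = sqrt(C1 + y^2)


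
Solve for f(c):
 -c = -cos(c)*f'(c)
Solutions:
 f(c) = C1 + Integral(c/cos(c), c)


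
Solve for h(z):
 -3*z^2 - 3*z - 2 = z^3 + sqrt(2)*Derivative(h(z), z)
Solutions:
 h(z) = C1 - sqrt(2)*z^4/8 - sqrt(2)*z^3/2 - 3*sqrt(2)*z^2/4 - sqrt(2)*z


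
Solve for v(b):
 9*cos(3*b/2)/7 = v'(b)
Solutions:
 v(b) = C1 + 6*sin(3*b/2)/7


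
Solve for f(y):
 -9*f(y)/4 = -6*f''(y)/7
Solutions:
 f(y) = C1*exp(-sqrt(42)*y/4) + C2*exp(sqrt(42)*y/4)


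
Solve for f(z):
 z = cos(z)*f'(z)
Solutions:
 f(z) = C1 + Integral(z/cos(z), z)


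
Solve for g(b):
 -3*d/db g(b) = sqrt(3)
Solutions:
 g(b) = C1 - sqrt(3)*b/3


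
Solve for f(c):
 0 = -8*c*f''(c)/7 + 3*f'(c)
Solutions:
 f(c) = C1 + C2*c^(29/8)


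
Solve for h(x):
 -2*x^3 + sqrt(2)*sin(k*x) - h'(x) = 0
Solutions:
 h(x) = C1 - x^4/2 - sqrt(2)*cos(k*x)/k


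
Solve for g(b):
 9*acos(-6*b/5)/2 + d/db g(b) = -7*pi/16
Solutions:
 g(b) = C1 - 9*b*acos(-6*b/5)/2 - 7*pi*b/16 - 3*sqrt(25 - 36*b^2)/4


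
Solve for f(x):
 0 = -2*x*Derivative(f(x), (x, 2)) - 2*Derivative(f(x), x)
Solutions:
 f(x) = C1 + C2*log(x)


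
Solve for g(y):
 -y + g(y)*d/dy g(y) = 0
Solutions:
 g(y) = -sqrt(C1 + y^2)
 g(y) = sqrt(C1 + y^2)


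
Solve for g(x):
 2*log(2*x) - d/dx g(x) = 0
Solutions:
 g(x) = C1 + 2*x*log(x) - 2*x + x*log(4)


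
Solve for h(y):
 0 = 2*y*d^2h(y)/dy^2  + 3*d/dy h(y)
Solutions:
 h(y) = C1 + C2/sqrt(y)


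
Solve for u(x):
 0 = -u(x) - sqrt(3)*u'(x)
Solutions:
 u(x) = C1*exp(-sqrt(3)*x/3)


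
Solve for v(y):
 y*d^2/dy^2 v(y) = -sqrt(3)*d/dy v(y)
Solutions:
 v(y) = C1 + C2*y^(1 - sqrt(3))


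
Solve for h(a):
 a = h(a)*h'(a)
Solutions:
 h(a) = -sqrt(C1 + a^2)
 h(a) = sqrt(C1 + a^2)


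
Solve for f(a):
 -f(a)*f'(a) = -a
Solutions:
 f(a) = -sqrt(C1 + a^2)
 f(a) = sqrt(C1 + a^2)


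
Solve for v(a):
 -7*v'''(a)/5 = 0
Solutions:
 v(a) = C1 + C2*a + C3*a^2


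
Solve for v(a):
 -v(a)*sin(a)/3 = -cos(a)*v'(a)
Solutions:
 v(a) = C1/cos(a)^(1/3)


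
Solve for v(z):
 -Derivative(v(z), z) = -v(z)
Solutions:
 v(z) = C1*exp(z)


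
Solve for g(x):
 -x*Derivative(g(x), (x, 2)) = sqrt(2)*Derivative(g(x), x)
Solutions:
 g(x) = C1 + C2*x^(1 - sqrt(2))


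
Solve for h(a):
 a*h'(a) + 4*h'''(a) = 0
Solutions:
 h(a) = C1 + Integral(C2*airyai(-2^(1/3)*a/2) + C3*airybi(-2^(1/3)*a/2), a)


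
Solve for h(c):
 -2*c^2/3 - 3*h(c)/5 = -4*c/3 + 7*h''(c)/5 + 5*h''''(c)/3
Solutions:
 h(c) = -10*c^2/9 + 20*c/9 + (C1*sin(sqrt(51)*c/10) + C2*cos(sqrt(51)*c/10))*exp(-3*c/10) + (C3*sin(sqrt(51)*c/10) + C4*cos(sqrt(51)*c/10))*exp(3*c/10) + 140/27


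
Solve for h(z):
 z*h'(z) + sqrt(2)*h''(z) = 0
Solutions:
 h(z) = C1 + C2*erf(2^(1/4)*z/2)


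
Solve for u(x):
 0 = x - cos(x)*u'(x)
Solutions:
 u(x) = C1 + Integral(x/cos(x), x)


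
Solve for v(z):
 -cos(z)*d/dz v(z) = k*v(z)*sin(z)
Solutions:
 v(z) = C1*exp(k*log(cos(z)))


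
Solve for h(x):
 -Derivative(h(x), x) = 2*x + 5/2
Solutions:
 h(x) = C1 - x^2 - 5*x/2


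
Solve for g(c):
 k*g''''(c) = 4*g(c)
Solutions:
 g(c) = C1*exp(-sqrt(2)*c*(1/k)^(1/4)) + C2*exp(sqrt(2)*c*(1/k)^(1/4)) + C3*exp(-sqrt(2)*I*c*(1/k)^(1/4)) + C4*exp(sqrt(2)*I*c*(1/k)^(1/4))


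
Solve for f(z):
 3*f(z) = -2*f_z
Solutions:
 f(z) = C1*exp(-3*z/2)


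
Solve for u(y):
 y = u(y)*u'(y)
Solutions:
 u(y) = -sqrt(C1 + y^2)
 u(y) = sqrt(C1 + y^2)


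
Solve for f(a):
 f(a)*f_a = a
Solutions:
 f(a) = -sqrt(C1 + a^2)
 f(a) = sqrt(C1 + a^2)


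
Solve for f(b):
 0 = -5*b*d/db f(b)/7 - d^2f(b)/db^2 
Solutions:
 f(b) = C1 + C2*erf(sqrt(70)*b/14)


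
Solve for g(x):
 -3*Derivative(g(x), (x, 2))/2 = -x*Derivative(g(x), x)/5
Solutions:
 g(x) = C1 + C2*erfi(sqrt(15)*x/15)


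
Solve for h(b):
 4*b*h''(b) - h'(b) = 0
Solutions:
 h(b) = C1 + C2*b^(5/4)


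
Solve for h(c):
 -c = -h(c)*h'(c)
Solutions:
 h(c) = -sqrt(C1 + c^2)
 h(c) = sqrt(C1 + c^2)


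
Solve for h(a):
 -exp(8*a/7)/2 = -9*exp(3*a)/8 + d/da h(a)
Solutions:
 h(a) = C1 - 7*exp(8*a/7)/16 + 3*exp(3*a)/8


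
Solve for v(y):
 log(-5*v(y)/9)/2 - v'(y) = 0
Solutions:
 -2*Integral(1/(log(-_y) - 2*log(3) + log(5)), (_y, v(y))) = C1 - y


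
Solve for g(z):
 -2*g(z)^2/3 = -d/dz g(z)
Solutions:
 g(z) = -3/(C1 + 2*z)


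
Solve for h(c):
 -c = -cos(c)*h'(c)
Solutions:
 h(c) = C1 + Integral(c/cos(c), c)


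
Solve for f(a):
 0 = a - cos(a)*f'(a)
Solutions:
 f(a) = C1 + Integral(a/cos(a), a)


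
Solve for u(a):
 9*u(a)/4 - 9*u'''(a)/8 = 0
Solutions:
 u(a) = C3*exp(2^(1/3)*a) + (C1*sin(2^(1/3)*sqrt(3)*a/2) + C2*cos(2^(1/3)*sqrt(3)*a/2))*exp(-2^(1/3)*a/2)


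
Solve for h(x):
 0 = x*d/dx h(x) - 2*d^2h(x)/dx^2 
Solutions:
 h(x) = C1 + C2*erfi(x/2)


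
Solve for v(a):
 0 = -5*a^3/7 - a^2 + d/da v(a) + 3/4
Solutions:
 v(a) = C1 + 5*a^4/28 + a^3/3 - 3*a/4


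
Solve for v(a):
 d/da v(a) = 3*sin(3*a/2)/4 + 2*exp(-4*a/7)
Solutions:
 v(a) = C1 - cos(3*a/2)/2 - 7*exp(-4*a/7)/2


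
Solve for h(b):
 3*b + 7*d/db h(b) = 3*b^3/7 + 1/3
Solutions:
 h(b) = C1 + 3*b^4/196 - 3*b^2/14 + b/21


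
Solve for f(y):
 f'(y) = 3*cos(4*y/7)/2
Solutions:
 f(y) = C1 + 21*sin(4*y/7)/8


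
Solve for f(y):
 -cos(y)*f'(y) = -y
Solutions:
 f(y) = C1 + Integral(y/cos(y), y)


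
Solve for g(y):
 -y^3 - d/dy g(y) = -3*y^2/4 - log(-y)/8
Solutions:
 g(y) = C1 - y^4/4 + y^3/4 + y*log(-y)/8 - y/8


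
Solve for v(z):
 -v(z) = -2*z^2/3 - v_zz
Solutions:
 v(z) = C1*exp(-z) + C2*exp(z) + 2*z^2/3 + 4/3


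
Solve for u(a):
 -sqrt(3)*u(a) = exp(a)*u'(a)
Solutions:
 u(a) = C1*exp(sqrt(3)*exp(-a))


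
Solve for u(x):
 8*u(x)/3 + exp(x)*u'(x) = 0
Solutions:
 u(x) = C1*exp(8*exp(-x)/3)


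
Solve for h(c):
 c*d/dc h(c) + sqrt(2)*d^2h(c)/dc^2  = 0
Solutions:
 h(c) = C1 + C2*erf(2^(1/4)*c/2)


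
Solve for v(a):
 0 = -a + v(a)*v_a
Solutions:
 v(a) = -sqrt(C1 + a^2)
 v(a) = sqrt(C1 + a^2)


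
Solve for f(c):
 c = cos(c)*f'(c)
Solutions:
 f(c) = C1 + Integral(c/cos(c), c)


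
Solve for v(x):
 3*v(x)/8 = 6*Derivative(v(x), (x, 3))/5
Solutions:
 v(x) = C3*exp(2^(2/3)*5^(1/3)*x/4) + (C1*sin(2^(2/3)*sqrt(3)*5^(1/3)*x/8) + C2*cos(2^(2/3)*sqrt(3)*5^(1/3)*x/8))*exp(-2^(2/3)*5^(1/3)*x/8)


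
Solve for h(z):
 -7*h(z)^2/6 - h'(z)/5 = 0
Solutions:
 h(z) = 6/(C1 + 35*z)


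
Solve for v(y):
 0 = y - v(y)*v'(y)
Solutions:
 v(y) = -sqrt(C1 + y^2)
 v(y) = sqrt(C1 + y^2)


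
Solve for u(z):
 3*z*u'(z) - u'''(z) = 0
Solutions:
 u(z) = C1 + Integral(C2*airyai(3^(1/3)*z) + C3*airybi(3^(1/3)*z), z)


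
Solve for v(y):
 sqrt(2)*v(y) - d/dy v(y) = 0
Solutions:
 v(y) = C1*exp(sqrt(2)*y)


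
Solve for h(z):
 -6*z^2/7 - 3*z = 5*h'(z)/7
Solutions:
 h(z) = C1 - 2*z^3/5 - 21*z^2/10


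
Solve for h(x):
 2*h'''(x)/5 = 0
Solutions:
 h(x) = C1 + C2*x + C3*x^2


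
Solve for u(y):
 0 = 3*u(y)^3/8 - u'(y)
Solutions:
 u(y) = -2*sqrt(-1/(C1 + 3*y))
 u(y) = 2*sqrt(-1/(C1 + 3*y))


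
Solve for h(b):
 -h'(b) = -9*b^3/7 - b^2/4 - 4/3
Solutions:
 h(b) = C1 + 9*b^4/28 + b^3/12 + 4*b/3


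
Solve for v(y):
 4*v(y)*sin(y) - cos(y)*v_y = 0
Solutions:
 v(y) = C1/cos(y)^4


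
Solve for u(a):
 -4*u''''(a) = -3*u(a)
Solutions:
 u(a) = C1*exp(-sqrt(2)*3^(1/4)*a/2) + C2*exp(sqrt(2)*3^(1/4)*a/2) + C3*sin(sqrt(2)*3^(1/4)*a/2) + C4*cos(sqrt(2)*3^(1/4)*a/2)


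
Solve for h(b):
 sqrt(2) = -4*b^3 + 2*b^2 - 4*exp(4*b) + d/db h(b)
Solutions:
 h(b) = C1 + b^4 - 2*b^3/3 + sqrt(2)*b + exp(4*b)


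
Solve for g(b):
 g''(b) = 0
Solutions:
 g(b) = C1 + C2*b


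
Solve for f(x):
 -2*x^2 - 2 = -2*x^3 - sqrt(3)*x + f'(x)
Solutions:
 f(x) = C1 + x^4/2 - 2*x^3/3 + sqrt(3)*x^2/2 - 2*x


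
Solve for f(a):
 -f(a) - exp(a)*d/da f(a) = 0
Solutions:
 f(a) = C1*exp(exp(-a))


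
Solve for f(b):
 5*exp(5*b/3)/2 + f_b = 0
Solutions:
 f(b) = C1 - 3*exp(5*b/3)/2


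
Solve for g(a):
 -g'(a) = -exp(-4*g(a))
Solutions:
 g(a) = log(-I*(C1 + 4*a)^(1/4))
 g(a) = log(I*(C1 + 4*a)^(1/4))
 g(a) = log(-(C1 + 4*a)^(1/4))
 g(a) = log(C1 + 4*a)/4


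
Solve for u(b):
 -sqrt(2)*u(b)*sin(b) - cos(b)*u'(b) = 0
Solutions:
 u(b) = C1*cos(b)^(sqrt(2))


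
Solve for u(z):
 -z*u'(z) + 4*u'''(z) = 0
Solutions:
 u(z) = C1 + Integral(C2*airyai(2^(1/3)*z/2) + C3*airybi(2^(1/3)*z/2), z)


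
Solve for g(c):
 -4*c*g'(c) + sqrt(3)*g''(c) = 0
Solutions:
 g(c) = C1 + C2*erfi(sqrt(2)*3^(3/4)*c/3)


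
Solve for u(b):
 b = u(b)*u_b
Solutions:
 u(b) = -sqrt(C1 + b^2)
 u(b) = sqrt(C1 + b^2)


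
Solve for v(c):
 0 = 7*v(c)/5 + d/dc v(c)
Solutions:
 v(c) = C1*exp(-7*c/5)


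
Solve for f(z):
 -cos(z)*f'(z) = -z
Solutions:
 f(z) = C1 + Integral(z/cos(z), z)


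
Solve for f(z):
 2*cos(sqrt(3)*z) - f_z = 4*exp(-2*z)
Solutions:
 f(z) = C1 + 2*sqrt(3)*sin(sqrt(3)*z)/3 + 2*exp(-2*z)


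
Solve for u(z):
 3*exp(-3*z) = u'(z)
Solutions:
 u(z) = C1 - exp(-3*z)


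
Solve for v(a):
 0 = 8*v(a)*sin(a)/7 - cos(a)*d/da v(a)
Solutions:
 v(a) = C1/cos(a)^(8/7)


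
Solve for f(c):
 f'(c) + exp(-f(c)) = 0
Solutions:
 f(c) = log(C1 - c)


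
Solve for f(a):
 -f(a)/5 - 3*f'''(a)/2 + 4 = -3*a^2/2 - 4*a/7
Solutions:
 f(a) = C3*exp(-15^(2/3)*2^(1/3)*a/15) + 15*a^2/2 + 20*a/7 + (C1*sin(2^(1/3)*3^(1/6)*5^(2/3)*a/10) + C2*cos(2^(1/3)*3^(1/6)*5^(2/3)*a/10))*exp(15^(2/3)*2^(1/3)*a/30) + 20


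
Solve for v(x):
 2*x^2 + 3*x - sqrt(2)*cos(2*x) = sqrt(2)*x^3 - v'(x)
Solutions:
 v(x) = C1 + sqrt(2)*x^4/4 - 2*x^3/3 - 3*x^2/2 + sqrt(2)*sin(2*x)/2


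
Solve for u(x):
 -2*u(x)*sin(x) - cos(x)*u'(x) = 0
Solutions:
 u(x) = C1*cos(x)^2


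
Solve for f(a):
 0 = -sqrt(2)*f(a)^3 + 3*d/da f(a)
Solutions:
 f(a) = -sqrt(6)*sqrt(-1/(C1 + sqrt(2)*a))/2
 f(a) = sqrt(6)*sqrt(-1/(C1 + sqrt(2)*a))/2


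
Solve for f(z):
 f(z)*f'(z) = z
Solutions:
 f(z) = -sqrt(C1 + z^2)
 f(z) = sqrt(C1 + z^2)


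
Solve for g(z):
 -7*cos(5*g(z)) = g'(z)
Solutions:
 g(z) = -asin((C1 + exp(70*z))/(C1 - exp(70*z)))/5 + pi/5
 g(z) = asin((C1 + exp(70*z))/(C1 - exp(70*z)))/5


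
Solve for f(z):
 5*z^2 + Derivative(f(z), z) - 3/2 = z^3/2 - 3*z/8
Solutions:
 f(z) = C1 + z^4/8 - 5*z^3/3 - 3*z^2/16 + 3*z/2


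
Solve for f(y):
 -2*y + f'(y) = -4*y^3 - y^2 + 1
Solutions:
 f(y) = C1 - y^4 - y^3/3 + y^2 + y


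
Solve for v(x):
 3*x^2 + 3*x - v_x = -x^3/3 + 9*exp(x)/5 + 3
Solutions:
 v(x) = C1 + x^4/12 + x^3 + 3*x^2/2 - 3*x - 9*exp(x)/5


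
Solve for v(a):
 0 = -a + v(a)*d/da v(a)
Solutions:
 v(a) = -sqrt(C1 + a^2)
 v(a) = sqrt(C1 + a^2)


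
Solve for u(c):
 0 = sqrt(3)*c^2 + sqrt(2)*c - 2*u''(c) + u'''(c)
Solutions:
 u(c) = C1 + C2*c + C3*exp(2*c) + sqrt(3)*c^4/24 + c^3*(sqrt(2) + sqrt(3))/12 + c^2*(sqrt(2) + sqrt(3))/8


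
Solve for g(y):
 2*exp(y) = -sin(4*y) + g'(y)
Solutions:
 g(y) = C1 + 2*exp(y) - cos(4*y)/4


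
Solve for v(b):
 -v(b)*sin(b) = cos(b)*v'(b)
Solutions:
 v(b) = C1*cos(b)


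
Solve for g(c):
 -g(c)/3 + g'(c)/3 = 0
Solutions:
 g(c) = C1*exp(c)


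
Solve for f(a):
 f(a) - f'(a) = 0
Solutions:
 f(a) = C1*exp(a)


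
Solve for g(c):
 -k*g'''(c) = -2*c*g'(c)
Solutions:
 g(c) = C1 + Integral(C2*airyai(2^(1/3)*c*(1/k)^(1/3)) + C3*airybi(2^(1/3)*c*(1/k)^(1/3)), c)


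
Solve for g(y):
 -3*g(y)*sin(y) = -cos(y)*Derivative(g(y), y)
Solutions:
 g(y) = C1/cos(y)^3


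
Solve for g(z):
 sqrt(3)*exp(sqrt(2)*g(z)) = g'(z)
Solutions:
 g(z) = sqrt(2)*(2*log(-1/(C1 + sqrt(3)*z)) - log(2))/4


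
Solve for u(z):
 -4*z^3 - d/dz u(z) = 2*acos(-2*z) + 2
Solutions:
 u(z) = C1 - z^4 - 2*z*acos(-2*z) - 2*z - sqrt(1 - 4*z^2)


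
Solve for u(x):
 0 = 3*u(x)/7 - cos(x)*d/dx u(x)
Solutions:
 u(x) = C1*(sin(x) + 1)^(3/14)/(sin(x) - 1)^(3/14)


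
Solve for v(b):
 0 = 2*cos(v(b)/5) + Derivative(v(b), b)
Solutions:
 2*b - 5*log(sin(v(b)/5) - 1)/2 + 5*log(sin(v(b)/5) + 1)/2 = C1


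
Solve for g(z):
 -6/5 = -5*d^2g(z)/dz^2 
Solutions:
 g(z) = C1 + C2*z + 3*z^2/25


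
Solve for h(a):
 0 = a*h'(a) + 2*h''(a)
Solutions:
 h(a) = C1 + C2*erf(a/2)


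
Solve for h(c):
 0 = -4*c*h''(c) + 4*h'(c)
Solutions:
 h(c) = C1 + C2*c^2


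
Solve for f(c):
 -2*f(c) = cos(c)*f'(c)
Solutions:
 f(c) = C1*(sin(c) - 1)/(sin(c) + 1)


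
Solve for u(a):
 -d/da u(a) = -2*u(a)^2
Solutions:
 u(a) = -1/(C1 + 2*a)


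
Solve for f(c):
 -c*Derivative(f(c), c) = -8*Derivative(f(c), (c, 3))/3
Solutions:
 f(c) = C1 + Integral(C2*airyai(3^(1/3)*c/2) + C3*airybi(3^(1/3)*c/2), c)


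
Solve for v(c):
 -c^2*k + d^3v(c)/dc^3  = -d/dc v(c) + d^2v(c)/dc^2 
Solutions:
 v(c) = C1 + c^3*k/3 + c^2*k + (C2*sin(sqrt(3)*c/2) + C3*cos(sqrt(3)*c/2))*exp(c/2)


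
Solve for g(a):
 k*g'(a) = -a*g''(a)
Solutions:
 g(a) = C1 + a^(1 - re(k))*(C2*sin(log(a)*Abs(im(k))) + C3*cos(log(a)*im(k)))


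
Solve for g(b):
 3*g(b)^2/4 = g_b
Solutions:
 g(b) = -4/(C1 + 3*b)


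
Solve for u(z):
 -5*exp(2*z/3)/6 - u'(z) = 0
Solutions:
 u(z) = C1 - 5*exp(2*z/3)/4


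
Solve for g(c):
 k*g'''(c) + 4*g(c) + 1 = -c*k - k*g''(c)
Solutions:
 g(c) = C1*exp(-c*((sqrt((1 + 54/k)^2 - 1) + 1 + 54/k)^(1/3) + 1 + (sqrt((1 + 54/k)^2 - 1) + 1 + 54/k)^(-1/3))/3) + C2*exp(c*((sqrt((1 + 54/k)^2 - 1) + 1 + 54/k)^(1/3) - sqrt(3)*I*(sqrt((1 + 54/k)^2 - 1) + 1 + 54/k)^(1/3) - 2 - 4/((-1 + sqrt(3)*I)*(sqrt((1 + 54/k)^2 - 1) + 1 + 54/k)^(1/3)))/6) + C3*exp(c*((sqrt((1 + 54/k)^2 - 1) + 1 + 54/k)^(1/3) + sqrt(3)*I*(sqrt((1 + 54/k)^2 - 1) + 1 + 54/k)^(1/3) - 2 + 4/((1 + sqrt(3)*I)*(sqrt((1 + 54/k)^2 - 1) + 1 + 54/k)^(1/3)))/6) - c*k/4 - 1/4


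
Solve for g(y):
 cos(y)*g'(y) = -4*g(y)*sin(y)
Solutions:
 g(y) = C1*cos(y)^4


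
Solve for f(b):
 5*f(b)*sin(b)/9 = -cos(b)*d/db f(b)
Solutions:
 f(b) = C1*cos(b)^(5/9)


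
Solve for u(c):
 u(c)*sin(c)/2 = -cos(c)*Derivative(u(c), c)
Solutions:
 u(c) = C1*sqrt(cos(c))


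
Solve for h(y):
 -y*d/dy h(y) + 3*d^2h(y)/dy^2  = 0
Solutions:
 h(y) = C1 + C2*erfi(sqrt(6)*y/6)


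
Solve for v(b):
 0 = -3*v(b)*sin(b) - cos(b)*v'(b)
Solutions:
 v(b) = C1*cos(b)^3


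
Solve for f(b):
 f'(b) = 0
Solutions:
 f(b) = C1


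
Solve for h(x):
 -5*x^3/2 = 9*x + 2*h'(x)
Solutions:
 h(x) = C1 - 5*x^4/16 - 9*x^2/4


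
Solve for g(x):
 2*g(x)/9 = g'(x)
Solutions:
 g(x) = C1*exp(2*x/9)


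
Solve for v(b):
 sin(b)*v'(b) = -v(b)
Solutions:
 v(b) = C1*sqrt(cos(b) + 1)/sqrt(cos(b) - 1)


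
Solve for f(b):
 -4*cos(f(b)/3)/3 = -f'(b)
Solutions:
 -4*b/3 - 3*log(sin(f(b)/3) - 1)/2 + 3*log(sin(f(b)/3) + 1)/2 = C1


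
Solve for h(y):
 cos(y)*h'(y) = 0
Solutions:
 h(y) = C1


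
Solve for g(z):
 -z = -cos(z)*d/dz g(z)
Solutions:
 g(z) = C1 + Integral(z/cos(z), z)


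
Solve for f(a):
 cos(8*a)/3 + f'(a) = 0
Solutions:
 f(a) = C1 - sin(8*a)/24


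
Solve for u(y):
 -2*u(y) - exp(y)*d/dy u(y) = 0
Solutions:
 u(y) = C1*exp(2*exp(-y))


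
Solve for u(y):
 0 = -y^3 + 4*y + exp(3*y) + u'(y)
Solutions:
 u(y) = C1 + y^4/4 - 2*y^2 - exp(3*y)/3


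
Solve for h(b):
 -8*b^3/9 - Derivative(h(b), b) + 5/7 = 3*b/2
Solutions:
 h(b) = C1 - 2*b^4/9 - 3*b^2/4 + 5*b/7


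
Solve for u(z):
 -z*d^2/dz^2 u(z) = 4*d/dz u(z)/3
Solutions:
 u(z) = C1 + C2/z^(1/3)


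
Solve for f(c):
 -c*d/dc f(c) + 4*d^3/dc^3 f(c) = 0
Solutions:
 f(c) = C1 + Integral(C2*airyai(2^(1/3)*c/2) + C3*airybi(2^(1/3)*c/2), c)


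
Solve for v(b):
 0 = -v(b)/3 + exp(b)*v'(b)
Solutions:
 v(b) = C1*exp(-exp(-b)/3)


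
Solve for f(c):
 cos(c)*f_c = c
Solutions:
 f(c) = C1 + Integral(c/cos(c), c)


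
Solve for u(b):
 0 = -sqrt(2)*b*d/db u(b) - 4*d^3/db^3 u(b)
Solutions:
 u(b) = C1 + Integral(C2*airyai(-sqrt(2)*b/2) + C3*airybi(-sqrt(2)*b/2), b)


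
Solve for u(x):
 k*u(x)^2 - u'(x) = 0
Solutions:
 u(x) = -1/(C1 + k*x)


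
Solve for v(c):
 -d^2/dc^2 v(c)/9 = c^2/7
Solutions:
 v(c) = C1 + C2*c - 3*c^4/28


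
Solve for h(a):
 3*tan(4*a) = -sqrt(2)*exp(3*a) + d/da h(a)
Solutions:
 h(a) = C1 + sqrt(2)*exp(3*a)/3 - 3*log(cos(4*a))/4


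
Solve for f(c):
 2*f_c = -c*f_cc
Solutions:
 f(c) = C1 + C2/c


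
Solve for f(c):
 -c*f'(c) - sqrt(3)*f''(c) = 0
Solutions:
 f(c) = C1 + C2*erf(sqrt(2)*3^(3/4)*c/6)


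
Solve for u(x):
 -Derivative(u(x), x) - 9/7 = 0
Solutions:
 u(x) = C1 - 9*x/7


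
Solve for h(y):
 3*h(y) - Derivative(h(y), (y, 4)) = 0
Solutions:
 h(y) = C1*exp(-3^(1/4)*y) + C2*exp(3^(1/4)*y) + C3*sin(3^(1/4)*y) + C4*cos(3^(1/4)*y)


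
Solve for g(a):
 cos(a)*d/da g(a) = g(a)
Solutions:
 g(a) = C1*sqrt(sin(a) + 1)/sqrt(sin(a) - 1)


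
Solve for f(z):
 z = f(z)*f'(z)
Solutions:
 f(z) = -sqrt(C1 + z^2)
 f(z) = sqrt(C1 + z^2)


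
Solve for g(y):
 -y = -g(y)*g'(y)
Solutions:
 g(y) = -sqrt(C1 + y^2)
 g(y) = sqrt(C1 + y^2)


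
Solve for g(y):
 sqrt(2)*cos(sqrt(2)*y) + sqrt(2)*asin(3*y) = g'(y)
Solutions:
 g(y) = C1 + sqrt(2)*(y*asin(3*y) + sqrt(1 - 9*y^2)/3) + sin(sqrt(2)*y)


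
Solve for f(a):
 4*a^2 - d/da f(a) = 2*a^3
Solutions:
 f(a) = C1 - a^4/2 + 4*a^3/3


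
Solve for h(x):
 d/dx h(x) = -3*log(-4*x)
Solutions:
 h(x) = C1 - 3*x*log(-x) + 3*x*(1 - 2*log(2))


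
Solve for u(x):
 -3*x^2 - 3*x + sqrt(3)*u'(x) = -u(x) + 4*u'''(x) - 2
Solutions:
 u(x) = C1*exp(-x*(3^(5/6)/(sqrt(9 - sqrt(3)) + 3)^(1/3) + 3^(2/3)*(sqrt(9 - sqrt(3)) + 3)^(1/3))/12)*sin(x*(-3^(1/6)*(sqrt(9 - sqrt(3)) + 3)^(1/3) + 3^(1/3)/(sqrt(9 - sqrt(3)) + 3)^(1/3))/4) + C2*exp(-x*(3^(5/6)/(sqrt(9 - sqrt(3)) + 3)^(1/3) + 3^(2/3)*(sqrt(9 - sqrt(3)) + 3)^(1/3))/12)*cos(x*(-3^(1/6)*(sqrt(9 - sqrt(3)) + 3)^(1/3) + 3^(1/3)/(sqrt(9 - sqrt(3)) + 3)^(1/3))/4) + C3*exp(x*(3^(5/6)/(sqrt(9 - sqrt(3)) + 3)^(1/3) + 3^(2/3)*(sqrt(9 - sqrt(3)) + 3)^(1/3))/6) + 3*x^2 - 6*sqrt(3)*x + 3*x - 3*sqrt(3) + 16


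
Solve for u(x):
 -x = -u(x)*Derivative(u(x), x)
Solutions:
 u(x) = -sqrt(C1 + x^2)
 u(x) = sqrt(C1 + x^2)


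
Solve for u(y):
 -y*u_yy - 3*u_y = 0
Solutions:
 u(y) = C1 + C2/y^2


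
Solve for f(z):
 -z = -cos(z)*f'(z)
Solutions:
 f(z) = C1 + Integral(z/cos(z), z)


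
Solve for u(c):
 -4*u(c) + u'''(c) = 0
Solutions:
 u(c) = C3*exp(2^(2/3)*c) + (C1*sin(2^(2/3)*sqrt(3)*c/2) + C2*cos(2^(2/3)*sqrt(3)*c/2))*exp(-2^(2/3)*c/2)


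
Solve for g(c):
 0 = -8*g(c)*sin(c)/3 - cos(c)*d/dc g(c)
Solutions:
 g(c) = C1*cos(c)^(8/3)


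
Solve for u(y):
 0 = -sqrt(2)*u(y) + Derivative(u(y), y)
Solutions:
 u(y) = C1*exp(sqrt(2)*y)


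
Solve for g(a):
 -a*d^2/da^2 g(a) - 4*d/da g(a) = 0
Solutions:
 g(a) = C1 + C2/a^3


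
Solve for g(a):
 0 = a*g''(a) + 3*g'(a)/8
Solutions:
 g(a) = C1 + C2*a^(5/8)


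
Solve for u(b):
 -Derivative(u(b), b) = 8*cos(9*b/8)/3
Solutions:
 u(b) = C1 - 64*sin(9*b/8)/27


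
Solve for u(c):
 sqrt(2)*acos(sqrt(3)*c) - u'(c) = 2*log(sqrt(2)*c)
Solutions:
 u(c) = C1 - 2*c*log(c) - c*log(2) + 2*c + sqrt(2)*(c*acos(sqrt(3)*c) - sqrt(3)*sqrt(1 - 3*c^2)/3)


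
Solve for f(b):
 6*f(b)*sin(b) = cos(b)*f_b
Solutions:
 f(b) = C1/cos(b)^6


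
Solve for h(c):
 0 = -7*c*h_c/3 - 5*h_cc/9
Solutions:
 h(c) = C1 + C2*erf(sqrt(210)*c/10)


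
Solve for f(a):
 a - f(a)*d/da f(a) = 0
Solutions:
 f(a) = -sqrt(C1 + a^2)
 f(a) = sqrt(C1 + a^2)


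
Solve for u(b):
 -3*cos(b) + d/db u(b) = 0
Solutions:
 u(b) = C1 + 3*sin(b)


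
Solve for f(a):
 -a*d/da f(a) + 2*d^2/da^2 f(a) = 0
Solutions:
 f(a) = C1 + C2*erfi(a/2)


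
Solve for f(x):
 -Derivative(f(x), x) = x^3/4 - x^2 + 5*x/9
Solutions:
 f(x) = C1 - x^4/16 + x^3/3 - 5*x^2/18


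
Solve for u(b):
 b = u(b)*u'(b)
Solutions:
 u(b) = -sqrt(C1 + b^2)
 u(b) = sqrt(C1 + b^2)


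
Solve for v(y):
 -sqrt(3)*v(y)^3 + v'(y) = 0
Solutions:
 v(y) = -sqrt(2)*sqrt(-1/(C1 + sqrt(3)*y))/2
 v(y) = sqrt(2)*sqrt(-1/(C1 + sqrt(3)*y))/2


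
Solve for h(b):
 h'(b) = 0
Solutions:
 h(b) = C1


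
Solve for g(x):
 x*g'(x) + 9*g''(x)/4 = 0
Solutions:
 g(x) = C1 + C2*erf(sqrt(2)*x/3)


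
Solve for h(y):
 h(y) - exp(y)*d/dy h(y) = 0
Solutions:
 h(y) = C1*exp(-exp(-y))


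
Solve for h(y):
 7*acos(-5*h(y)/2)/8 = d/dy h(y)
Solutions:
 Integral(1/acos(-5*_y/2), (_y, h(y))) = C1 + 7*y/8


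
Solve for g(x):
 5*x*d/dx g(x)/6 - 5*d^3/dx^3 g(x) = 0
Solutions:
 g(x) = C1 + Integral(C2*airyai(6^(2/3)*x/6) + C3*airybi(6^(2/3)*x/6), x)


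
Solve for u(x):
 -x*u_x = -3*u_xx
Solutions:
 u(x) = C1 + C2*erfi(sqrt(6)*x/6)


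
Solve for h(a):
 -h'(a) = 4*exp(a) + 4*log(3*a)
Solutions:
 h(a) = C1 - 4*a*log(a) + 4*a*(1 - log(3)) - 4*exp(a)


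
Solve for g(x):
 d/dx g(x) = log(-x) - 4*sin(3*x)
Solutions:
 g(x) = C1 + x*log(-x) - x + 4*cos(3*x)/3


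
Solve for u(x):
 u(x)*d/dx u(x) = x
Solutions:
 u(x) = -sqrt(C1 + x^2)
 u(x) = sqrt(C1 + x^2)


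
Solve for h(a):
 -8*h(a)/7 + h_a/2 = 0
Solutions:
 h(a) = C1*exp(16*a/7)


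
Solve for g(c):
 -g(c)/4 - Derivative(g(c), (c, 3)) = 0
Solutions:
 g(c) = C3*exp(-2^(1/3)*c/2) + (C1*sin(2^(1/3)*sqrt(3)*c/4) + C2*cos(2^(1/3)*sqrt(3)*c/4))*exp(2^(1/3)*c/4)


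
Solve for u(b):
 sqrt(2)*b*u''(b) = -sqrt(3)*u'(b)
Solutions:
 u(b) = C1 + C2*b^(1 - sqrt(6)/2)


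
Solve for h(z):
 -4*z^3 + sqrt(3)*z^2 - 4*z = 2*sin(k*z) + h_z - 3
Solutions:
 h(z) = C1 - z^4 + sqrt(3)*z^3/3 - 2*z^2 + 3*z + 2*cos(k*z)/k


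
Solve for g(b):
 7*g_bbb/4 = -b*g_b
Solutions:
 g(b) = C1 + Integral(C2*airyai(-14^(2/3)*b/7) + C3*airybi(-14^(2/3)*b/7), b)


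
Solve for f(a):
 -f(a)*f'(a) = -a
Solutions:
 f(a) = -sqrt(C1 + a^2)
 f(a) = sqrt(C1 + a^2)


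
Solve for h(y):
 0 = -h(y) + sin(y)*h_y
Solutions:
 h(y) = C1*sqrt(cos(y) - 1)/sqrt(cos(y) + 1)


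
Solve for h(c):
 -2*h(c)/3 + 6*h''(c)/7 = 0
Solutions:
 h(c) = C1*exp(-sqrt(7)*c/3) + C2*exp(sqrt(7)*c/3)


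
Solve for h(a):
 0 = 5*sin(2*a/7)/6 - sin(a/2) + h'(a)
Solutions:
 h(a) = C1 + 35*cos(2*a/7)/12 - 2*cos(a/2)


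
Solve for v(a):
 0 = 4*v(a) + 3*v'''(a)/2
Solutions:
 v(a) = C3*exp(-2*3^(2/3)*a/3) + (C1*sin(3^(1/6)*a) + C2*cos(3^(1/6)*a))*exp(3^(2/3)*a/3)


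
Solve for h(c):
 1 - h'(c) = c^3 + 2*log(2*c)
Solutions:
 h(c) = C1 - c^4/4 - 2*c*log(c) - c*log(4) + 3*c


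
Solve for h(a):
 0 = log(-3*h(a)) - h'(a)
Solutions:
 -Integral(1/(log(-_y) + log(3)), (_y, h(a))) = C1 - a


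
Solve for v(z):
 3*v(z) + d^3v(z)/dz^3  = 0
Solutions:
 v(z) = C3*exp(-3^(1/3)*z) + (C1*sin(3^(5/6)*z/2) + C2*cos(3^(5/6)*z/2))*exp(3^(1/3)*z/2)


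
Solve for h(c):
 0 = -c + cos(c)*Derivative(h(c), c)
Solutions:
 h(c) = C1 + Integral(c/cos(c), c)


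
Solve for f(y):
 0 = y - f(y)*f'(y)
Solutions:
 f(y) = -sqrt(C1 + y^2)
 f(y) = sqrt(C1 + y^2)


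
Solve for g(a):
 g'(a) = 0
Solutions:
 g(a) = C1


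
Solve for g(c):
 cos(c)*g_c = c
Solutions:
 g(c) = C1 + Integral(c/cos(c), c)


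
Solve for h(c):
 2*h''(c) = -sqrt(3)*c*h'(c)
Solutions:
 h(c) = C1 + C2*erf(3^(1/4)*c/2)


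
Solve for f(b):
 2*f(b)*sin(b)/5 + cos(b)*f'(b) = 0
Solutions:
 f(b) = C1*cos(b)^(2/5)


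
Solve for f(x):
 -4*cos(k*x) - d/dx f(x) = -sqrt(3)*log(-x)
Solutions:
 f(x) = C1 + sqrt(3)*x*(log(-x) - 1) - 4*Piecewise((sin(k*x)/k, Ne(k, 0)), (x, True))


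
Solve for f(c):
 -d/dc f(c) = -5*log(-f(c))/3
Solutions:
 -li(-f(c)) = C1 + 5*c/3


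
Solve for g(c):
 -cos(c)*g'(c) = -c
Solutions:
 g(c) = C1 + Integral(c/cos(c), c)


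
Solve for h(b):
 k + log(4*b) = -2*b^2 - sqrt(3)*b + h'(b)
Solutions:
 h(b) = C1 + 2*b^3/3 + sqrt(3)*b^2/2 + b*k + b*log(b) - b + b*log(4)


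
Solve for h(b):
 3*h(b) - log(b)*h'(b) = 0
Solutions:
 h(b) = C1*exp(3*li(b))


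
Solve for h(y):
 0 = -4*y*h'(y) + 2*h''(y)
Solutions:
 h(y) = C1 + C2*erfi(y)


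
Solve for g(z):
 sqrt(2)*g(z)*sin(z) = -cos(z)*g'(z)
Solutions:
 g(z) = C1*cos(z)^(sqrt(2))


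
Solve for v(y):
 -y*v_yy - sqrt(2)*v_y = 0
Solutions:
 v(y) = C1 + C2*y^(1 - sqrt(2))


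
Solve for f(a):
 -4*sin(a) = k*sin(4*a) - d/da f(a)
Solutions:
 f(a) = C1 - k*cos(4*a)/4 - 4*cos(a)


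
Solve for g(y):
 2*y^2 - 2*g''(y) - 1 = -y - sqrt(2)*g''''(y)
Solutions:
 g(y) = C1 + C2*y + C3*exp(-2^(1/4)*y) + C4*exp(2^(1/4)*y) + y^4/12 + y^3/12 + y^2*(-1 + 2*sqrt(2))/4


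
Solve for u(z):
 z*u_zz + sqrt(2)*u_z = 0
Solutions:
 u(z) = C1 + C2*z^(1 - sqrt(2))


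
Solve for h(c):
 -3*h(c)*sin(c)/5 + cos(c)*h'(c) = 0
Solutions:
 h(c) = C1/cos(c)^(3/5)


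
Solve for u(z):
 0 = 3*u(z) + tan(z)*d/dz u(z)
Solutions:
 u(z) = C1/sin(z)^3


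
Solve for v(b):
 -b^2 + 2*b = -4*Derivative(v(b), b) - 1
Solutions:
 v(b) = C1 + b^3/12 - b^2/4 - b/4


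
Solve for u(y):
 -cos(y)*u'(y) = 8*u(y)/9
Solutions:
 u(y) = C1*(sin(y) - 1)^(4/9)/(sin(y) + 1)^(4/9)


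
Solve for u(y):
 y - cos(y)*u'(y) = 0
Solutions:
 u(y) = C1 + Integral(y/cos(y), y)


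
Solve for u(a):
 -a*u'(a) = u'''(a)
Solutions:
 u(a) = C1 + Integral(C2*airyai(-a) + C3*airybi(-a), a)
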